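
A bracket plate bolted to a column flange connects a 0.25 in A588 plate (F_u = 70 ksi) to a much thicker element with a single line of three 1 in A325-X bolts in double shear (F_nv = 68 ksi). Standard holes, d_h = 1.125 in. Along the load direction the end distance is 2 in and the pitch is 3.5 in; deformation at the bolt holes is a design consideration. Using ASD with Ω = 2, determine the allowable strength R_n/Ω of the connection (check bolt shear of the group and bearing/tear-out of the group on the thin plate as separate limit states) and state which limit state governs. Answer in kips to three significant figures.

Bolt shear: A_b = π·1²/4 = 0.7854 in²; R_n = 68 × 0.7854 × 3 × 2 = 320.4 kips → 320.4 / 2 = 160 kips.
Bearing (1.2 l_c t F_u ≤ 2.4 d t F_u): upper limit = 2.4·1·0.25·70 = 42 kips.
  Edge l_c = 2 − 1.125/2 = 1.438 → r_n = 30.19 kips; interior l_c = 3.5 − 1.125 = 2.375 → r_n = 42 kips.
  R_n,bearing = 1·30.19 + 2·42 = 114.2 kips → 114.2 / 2 = 57.1 kips.
Bearing governs: 57.1 kips.

57.1 kips (bearing governs)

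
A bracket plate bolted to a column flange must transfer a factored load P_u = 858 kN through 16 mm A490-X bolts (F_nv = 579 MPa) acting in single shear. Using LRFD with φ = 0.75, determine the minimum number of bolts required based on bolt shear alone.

10 bolts

A_b = π·16²/4 = 201.1 mm².
Per-bolt design strength φR_n = 0.75 × 579 × 201.1 × 1 / 1000 = 87.31 kN.
n ≥ 858 / 87.31 = 9.827 → use 10 bolts.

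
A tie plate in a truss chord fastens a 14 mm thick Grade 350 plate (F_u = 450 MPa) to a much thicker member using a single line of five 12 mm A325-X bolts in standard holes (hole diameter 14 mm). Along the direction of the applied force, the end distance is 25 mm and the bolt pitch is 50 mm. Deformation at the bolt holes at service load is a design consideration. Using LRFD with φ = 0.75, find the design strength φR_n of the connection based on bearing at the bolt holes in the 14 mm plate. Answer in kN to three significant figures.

646 kN

Per bolt r_n = 1.2 l_c t F_u ≤ 2.4 d t F_u; upper limit = 2.4 × 12 × 14 × 450 / 1000 = 181.4 kN.
Edge bolt: l_c = 25 − 14/2 = 18 mm → 1.2 × 18 × 14 × 450 / 1000 = 136.1 → r_n = 136.1 kN.
Interior bolts: l_c = 50 − 14 = 36 mm → 1.2 × 36 × 14 × 450 / 1000 = 272.2 → r_n = 181.4 kN.
R_n = 1 × 136.1 + 4 × 181.4 = 861.8 kN.
Design strength φR_n = 0.75 × 861.8 = 646 kN.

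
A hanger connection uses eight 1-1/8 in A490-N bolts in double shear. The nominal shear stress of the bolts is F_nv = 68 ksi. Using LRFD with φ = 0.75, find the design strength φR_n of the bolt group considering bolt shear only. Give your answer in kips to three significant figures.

A_b = π × 1.125² / 4 = 0.994 in².
R_n = F_nv · A_b · n · n_s = 68 × 0.994 × 8 × 2 = 1081 kips.
Design strength φR_n = 0.75 × 1081 = 811 kips.

811 kips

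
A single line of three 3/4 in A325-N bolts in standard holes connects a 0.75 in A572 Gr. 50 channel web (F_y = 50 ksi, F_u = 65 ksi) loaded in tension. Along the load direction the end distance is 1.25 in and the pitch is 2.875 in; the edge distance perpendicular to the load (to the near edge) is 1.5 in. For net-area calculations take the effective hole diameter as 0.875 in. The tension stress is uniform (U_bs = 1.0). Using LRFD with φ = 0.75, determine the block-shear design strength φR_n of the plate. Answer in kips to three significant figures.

Shear plane L_v = 1.25 + 2·2.875 = 7 in; A_gv = 7 × 0.75 = 5.25 in².
A_nv = (7 − 2.5·0.875) × 0.75 = 3.609 in².
A_nt = (1.5 − 0.5·0.875) × 0.75 = 0.7969 in².
0.6 F_u A_nv = 140.8 kips; 0.6 F_y A_gv = 157.5 kips → shear rupture governs the shear term.
R_n = 140.8 + 1.0 × 65 × 0.7969 = 192.6 kips.
Design strength φR_n = 0.75 × 192.6 = 144 kips.

144 kips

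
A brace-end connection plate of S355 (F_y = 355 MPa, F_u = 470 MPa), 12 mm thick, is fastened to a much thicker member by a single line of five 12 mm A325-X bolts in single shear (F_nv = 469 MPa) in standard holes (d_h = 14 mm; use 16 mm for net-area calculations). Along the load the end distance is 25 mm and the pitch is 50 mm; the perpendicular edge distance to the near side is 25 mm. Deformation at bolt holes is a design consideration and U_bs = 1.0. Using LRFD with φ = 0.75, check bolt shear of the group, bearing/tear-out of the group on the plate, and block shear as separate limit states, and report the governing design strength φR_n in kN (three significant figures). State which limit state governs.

199 kN (bolt shear governs)

Bolt shear: A_b = π·12²/4 = 113.1 mm²; R_n = 469 × 113.1 × 5 × 1 / 1000 = 265.2 kN → 0.75 × 265.2 = 199 kN.
Bearing: edge l_c = 18, r_n = 121.8 kN; interior l_c = 36, r_n = 162.4 kN; R_n = 121.8 + 4·162.4 = 771.6 kN → 579 kN.
Block shear: A_gv = 2700, A_nv = 1836, A_nt = 204 mm²; R_n = min(0.6F_uA_nv, 0.6F_yA_gv) + U_bs·F_u·A_nt = 613.6 kN → 460 kN.
Bolt shear governs: 199 kN.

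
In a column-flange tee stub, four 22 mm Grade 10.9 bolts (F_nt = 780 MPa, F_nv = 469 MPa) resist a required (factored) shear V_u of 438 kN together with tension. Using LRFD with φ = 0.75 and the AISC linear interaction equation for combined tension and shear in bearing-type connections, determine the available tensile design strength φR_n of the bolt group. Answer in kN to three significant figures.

428 kN

A_b = π·22²/4 = 380.1 mm²; f_rv = 438 × 1000 / (4 × 380.1) = 288.1 MPa.
F'_nt = 1.3 F_nt − (F_nt / φF_nv) f_rv = 1.3·780 − (780/(0.75·469))·288.1 = 375.2 MPa, capped at F_nt → F'_nt = 375.2 MPa.
R_n = F'_nt · A_b · n = 375.2 × 380.1 × 4 / 1000 = 570.6 kN.
Design strength φR_n = 0.75 × 570.6 = 428 kN.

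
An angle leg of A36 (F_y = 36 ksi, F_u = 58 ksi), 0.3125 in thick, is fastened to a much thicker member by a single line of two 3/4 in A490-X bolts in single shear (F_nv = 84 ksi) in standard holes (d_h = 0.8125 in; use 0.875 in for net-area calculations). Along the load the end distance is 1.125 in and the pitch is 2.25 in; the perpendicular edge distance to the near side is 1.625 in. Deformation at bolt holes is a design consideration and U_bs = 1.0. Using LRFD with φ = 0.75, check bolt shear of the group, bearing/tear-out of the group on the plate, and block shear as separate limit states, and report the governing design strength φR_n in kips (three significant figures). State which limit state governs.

Bolt shear: A_b = π·0.75²/4 = 0.4418 in²; R_n = 84 × 0.4418 × 2 × 1 = 74.22 kips → 0.75 × 74.22 = 55.7 kips.
Bearing: edge l_c = 0.7188, r_n = 15.63 kips; interior l_c = 1.438, r_n = 31.27 kips; R_n = 15.63 + 1·31.27 = 46.9 kips → 35.2 kips.
Block shear: A_gv = 1.055, A_nv = 0.6445, A_nt = 0.3711 in²; R_n = min(0.6F_uA_nv, 0.6F_yA_gv) + U_bs·F_u·A_nt = 43.95 kips → 33 kips.
Block shear governs: 33 kips.

33 kips (block shear governs)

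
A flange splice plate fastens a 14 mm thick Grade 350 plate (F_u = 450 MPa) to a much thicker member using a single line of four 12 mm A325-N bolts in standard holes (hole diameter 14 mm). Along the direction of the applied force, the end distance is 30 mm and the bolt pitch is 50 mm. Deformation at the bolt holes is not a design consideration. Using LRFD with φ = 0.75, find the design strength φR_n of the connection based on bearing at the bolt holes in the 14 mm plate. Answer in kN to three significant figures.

673 kN

Per bolt r_n = 1.5 l_c t F_u ≤ 3.0 d t F_u; upper limit = 3.0 × 12 × 14 × 450 / 1000 = 226.8 kN.
Edge bolt: l_c = 30 − 14/2 = 23 mm → 1.5 × 23 × 14 × 450 / 1000 = 217.3 → r_n = 217.3 kN.
Interior bolts: l_c = 50 − 14 = 36 mm → 1.5 × 36 × 14 × 450 / 1000 = 340.2 → r_n = 226.8 kN.
R_n = 1 × 217.3 + 3 × 226.8 = 897.8 kN.
Design strength φR_n = 0.75 × 897.8 = 673 kN.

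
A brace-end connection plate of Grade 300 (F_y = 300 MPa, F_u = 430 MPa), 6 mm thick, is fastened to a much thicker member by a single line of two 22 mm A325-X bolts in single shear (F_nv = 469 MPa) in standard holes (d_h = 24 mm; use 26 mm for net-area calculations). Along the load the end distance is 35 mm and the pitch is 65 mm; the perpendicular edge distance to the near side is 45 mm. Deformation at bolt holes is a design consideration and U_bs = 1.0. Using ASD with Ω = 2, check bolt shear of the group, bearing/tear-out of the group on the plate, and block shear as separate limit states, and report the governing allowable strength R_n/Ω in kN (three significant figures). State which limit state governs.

88.5 kN (block shear governs)

Bolt shear: A_b = π·22²/4 = 380.1 mm²; R_n = 469 × 380.1 × 2 × 1 / 1000 = 356.6 kN → 356.6 / 2 = 178 kN.
Bearing: edge l_c = 23, r_n = 71.21 kN; interior l_c = 41, r_n = 126.9 kN; R_n = 71.21 + 1·126.9 = 198.1 kN → 99.1 kN.
Block shear: A_gv = 600, A_nv = 366, A_nt = 192 mm²; R_n = min(0.6F_uA_nv, 0.6F_yA_gv) + U_bs·F_u·A_nt = 177 kN → 88.5 kN.
Block shear governs: 88.5 kN.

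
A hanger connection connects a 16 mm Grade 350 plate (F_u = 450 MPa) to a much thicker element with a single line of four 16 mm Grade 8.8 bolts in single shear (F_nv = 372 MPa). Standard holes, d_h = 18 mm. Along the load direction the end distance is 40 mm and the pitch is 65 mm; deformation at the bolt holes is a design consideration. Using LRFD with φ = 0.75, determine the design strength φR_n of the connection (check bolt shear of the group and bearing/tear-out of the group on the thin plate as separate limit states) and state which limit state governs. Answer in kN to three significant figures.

224 kN (bolt shear governs)

Bolt shear: A_b = π·16²/4 = 201.1 mm²; R_n = 372 × 201.1 × 4 × 1 / 1000 = 299.2 kN → 0.75 × 299.2 = 224 kN.
Bearing (1.2 l_c t F_u ≤ 2.4 d t F_u): upper limit = 2.4·16·16·450 / 1000 = 276.5 kN.
  Edge l_c = 40 − 18/2 = 31 → r_n = 267.8 kN; interior l_c = 65 − 18 = 47 → r_n = 276.5 kN.
  R_n,bearing = 1·267.8 + 3·276.5 = 1097 kN → 0.75 × 1097 = 823 kN.
Bolt shear governs: 224 kN.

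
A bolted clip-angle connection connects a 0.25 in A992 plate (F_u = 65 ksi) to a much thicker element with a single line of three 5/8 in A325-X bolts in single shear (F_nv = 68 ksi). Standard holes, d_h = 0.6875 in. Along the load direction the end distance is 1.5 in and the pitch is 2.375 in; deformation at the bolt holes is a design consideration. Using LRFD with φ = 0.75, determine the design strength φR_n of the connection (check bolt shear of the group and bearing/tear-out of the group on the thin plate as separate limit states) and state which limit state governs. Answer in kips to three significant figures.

46.9 kips (bolt shear governs)

Bolt shear: A_b = π·0.625²/4 = 0.3068 in²; R_n = 68 × 0.3068 × 3 × 1 = 62.59 kips → 0.75 × 62.59 = 46.9 kips.
Bearing (1.2 l_c t F_u ≤ 2.4 d t F_u): upper limit = 2.4·0.625·0.25·65 = 24.38 kips.
  Edge l_c = 1.5 − 0.6875/2 = 1.156 → r_n = 22.55 kips; interior l_c = 2.375 − 0.6875 = 1.688 → r_n = 24.38 kips.
  R_n,bearing = 1·22.55 + 2·24.38 = 71.3 kips → 0.75 × 71.3 = 53.5 kips.
Bolt shear governs: 46.9 kips.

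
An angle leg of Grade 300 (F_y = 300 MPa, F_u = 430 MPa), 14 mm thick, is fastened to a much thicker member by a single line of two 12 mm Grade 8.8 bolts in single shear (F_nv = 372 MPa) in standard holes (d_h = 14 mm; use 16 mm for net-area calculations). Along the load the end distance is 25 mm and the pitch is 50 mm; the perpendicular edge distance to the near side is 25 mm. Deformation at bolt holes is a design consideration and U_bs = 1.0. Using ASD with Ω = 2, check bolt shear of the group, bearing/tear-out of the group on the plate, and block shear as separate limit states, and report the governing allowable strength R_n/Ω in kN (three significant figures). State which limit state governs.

42.1 kN (bolt shear governs)

Bolt shear: A_b = π·12²/4 = 113.1 mm²; R_n = 372 × 113.1 × 2 × 1 / 1000 = 84.14 kN → 84.14 / 2 = 42.1 kN.
Bearing: edge l_c = 18, r_n = 130 kN; interior l_c = 36, r_n = 173.4 kN; R_n = 130 + 1·173.4 = 303.4 kN → 152 kN.
Block shear: A_gv = 1050, A_nv = 714, A_nt = 238 mm²; R_n = min(0.6F_uA_nv, 0.6F_yA_gv) + U_bs·F_u·A_nt = 286.6 kN → 143 kN.
Bolt shear governs: 42.1 kN.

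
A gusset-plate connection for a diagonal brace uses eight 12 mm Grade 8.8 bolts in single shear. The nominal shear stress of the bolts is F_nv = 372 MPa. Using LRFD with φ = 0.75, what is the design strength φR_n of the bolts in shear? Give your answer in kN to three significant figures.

A_b = π × 12² / 4 = 113.1 mm².
R_n = F_nv · A_b · n · n_s = 372 × 113.1 × 8 × 1 / 1000 = 336.6 kN.
Design strength φR_n = 0.75 × 336.6 = 252 kN.

252 kN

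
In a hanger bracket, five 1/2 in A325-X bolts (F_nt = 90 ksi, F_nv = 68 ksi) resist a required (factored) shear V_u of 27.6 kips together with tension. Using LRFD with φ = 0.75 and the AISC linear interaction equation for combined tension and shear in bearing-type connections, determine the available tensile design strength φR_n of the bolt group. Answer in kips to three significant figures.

A_b = π·0.5²/4 = 0.1963 in²; f_rv = 27.6 / (5 × 0.1963) = 28.11 ksi.
F'_nt = 1.3 F_nt − (F_nt / φF_nv) f_rv = 1.3·90 − (90/(0.75·68))·28.11 = 67.39 ksi, capped at F_nt → F'_nt = 67.39 ksi.
R_n = F'_nt · A_b · n = 67.39 × 0.1963 × 5 = 66.16 kips.
Design strength φR_n = 0.75 × 66.16 = 49.6 kips.

49.6 kips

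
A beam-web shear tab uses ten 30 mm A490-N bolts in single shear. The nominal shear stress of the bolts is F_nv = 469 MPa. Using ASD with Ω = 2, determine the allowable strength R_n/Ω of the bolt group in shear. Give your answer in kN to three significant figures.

A_b = π × 30² / 4 = 706.9 mm².
R_n = F_nv · A_b · n · n_s = 469 × 706.9 × 10 × 1 / 1000 = 3315 kN.
Allowable strength R_n/Ω = 3315 / 2 = 1660 kN.

1660 kN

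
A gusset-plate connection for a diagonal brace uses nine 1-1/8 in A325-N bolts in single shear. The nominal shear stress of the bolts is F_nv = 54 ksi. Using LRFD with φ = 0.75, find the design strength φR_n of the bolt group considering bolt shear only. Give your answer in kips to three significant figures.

A_b = π × 1.125² / 4 = 0.994 in².
R_n = F_nv · A_b · n · n_s = 54 × 0.994 × 9 × 1 = 483.1 kips.
Design strength φR_n = 0.75 × 483.1 = 362 kips.

362 kips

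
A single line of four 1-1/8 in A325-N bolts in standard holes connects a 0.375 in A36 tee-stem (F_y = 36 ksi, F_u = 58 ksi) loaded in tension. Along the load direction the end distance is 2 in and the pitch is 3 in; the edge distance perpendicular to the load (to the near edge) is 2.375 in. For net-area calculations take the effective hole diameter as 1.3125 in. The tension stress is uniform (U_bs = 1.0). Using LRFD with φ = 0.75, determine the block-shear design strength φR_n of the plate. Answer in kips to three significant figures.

90.7 kips

Shear plane L_v = 2 + 3·3 = 11 in; A_gv = 11 × 0.375 = 4.125 in².
A_nv = (11 − 3.5·1.3125) × 0.375 = 2.402 in².
A_nt = (2.375 − 0.5·1.3125) × 0.375 = 0.6445 in².
0.6 F_u A_nv = 83.6 kips; 0.6 F_y A_gv = 89.1 kips → shear rupture governs the shear term.
R_n = 83.6 + 1.0 × 58 × 0.6445 = 121 kips.
Design strength φR_n = 0.75 × 121 = 90.7 kips.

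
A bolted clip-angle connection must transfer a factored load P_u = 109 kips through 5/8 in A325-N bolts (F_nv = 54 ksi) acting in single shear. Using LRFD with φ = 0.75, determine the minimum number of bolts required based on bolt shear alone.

9 bolts

A_b = π·0.625²/4 = 0.3068 in².
Per-bolt design strength φR_n = 0.75 × 54 × 0.3068 × 1 = 12.43 kips.
n ≥ 109 / 12.43 = 8.772 → use 9 bolts.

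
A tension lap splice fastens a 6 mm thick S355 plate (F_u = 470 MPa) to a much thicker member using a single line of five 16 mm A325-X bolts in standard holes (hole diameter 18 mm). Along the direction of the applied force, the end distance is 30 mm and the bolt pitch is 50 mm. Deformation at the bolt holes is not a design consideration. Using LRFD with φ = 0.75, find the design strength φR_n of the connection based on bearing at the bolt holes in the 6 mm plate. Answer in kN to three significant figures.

473 kN

Per bolt r_n = 1.5 l_c t F_u ≤ 3.0 d t F_u; upper limit = 3.0 × 16 × 6 × 470 / 1000 = 135.4 kN.
Edge bolt: l_c = 30 − 18/2 = 21 mm → 1.5 × 21 × 6 × 470 / 1000 = 88.83 → r_n = 88.83 kN.
Interior bolts: l_c = 50 − 18 = 32 mm → 1.5 × 32 × 6 × 470 / 1000 = 135.4 → r_n = 135.4 kN.
R_n = 1 × 88.83 + 4 × 135.4 = 630.3 kN.
Design strength φR_n = 0.75 × 630.3 = 473 kN.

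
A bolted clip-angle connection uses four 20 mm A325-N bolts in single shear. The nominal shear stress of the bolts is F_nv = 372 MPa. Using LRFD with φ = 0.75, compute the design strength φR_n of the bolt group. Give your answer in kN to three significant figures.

A_b = π × 20² / 4 = 314.2 mm².
R_n = F_nv · A_b · n · n_s = 372 × 314.2 × 4 × 1 / 1000 = 467.5 kN.
Design strength φR_n = 0.75 × 467.5 = 351 kN.

351 kN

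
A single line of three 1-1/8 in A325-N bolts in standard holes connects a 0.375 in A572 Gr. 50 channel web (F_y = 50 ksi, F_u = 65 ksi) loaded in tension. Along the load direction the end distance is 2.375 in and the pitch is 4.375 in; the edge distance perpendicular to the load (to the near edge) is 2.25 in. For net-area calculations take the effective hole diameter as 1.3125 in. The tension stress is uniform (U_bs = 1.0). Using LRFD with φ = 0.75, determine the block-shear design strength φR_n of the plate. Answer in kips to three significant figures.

Shear plane L_v = 2.375 + 2·4.375 = 11.12 in; A_gv = 11.12 × 0.375 = 4.172 in².
A_nv = (11.12 − 2.5·1.3125) × 0.375 = 2.941 in².
A_nt = (2.25 − 0.5·1.3125) × 0.375 = 0.5977 in².
0.6 F_u A_nv = 114.7 kips; 0.6 F_y A_gv = 125.2 kips → shear rupture governs the shear term.
R_n = 114.7 + 1.0 × 65 × 0.5977 = 153.6 kips.
Design strength φR_n = 0.75 × 153.6 = 115 kips.

115 kips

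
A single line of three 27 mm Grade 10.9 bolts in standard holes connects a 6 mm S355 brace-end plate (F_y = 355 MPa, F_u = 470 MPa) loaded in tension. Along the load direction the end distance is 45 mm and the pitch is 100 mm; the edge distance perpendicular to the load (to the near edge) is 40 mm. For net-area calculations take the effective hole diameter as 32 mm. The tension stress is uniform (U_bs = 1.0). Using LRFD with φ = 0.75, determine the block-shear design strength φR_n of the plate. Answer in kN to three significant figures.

Shear plane L_v = 45 + 2·100 = 245 mm; A_gv = 245 × 6 = 1470 mm².
A_nv = (245 − 2.5·32) × 6 = 990 mm².
A_nt = (40 − 0.5·32) × 6 = 144 mm².
0.6 F_u A_nv = 279.2 kN; 0.6 F_y A_gv = 313.1 kN → shear rupture governs the shear term.
R_n = 279.2 + 1.0 × 470 × 144 / 1000 = 346.9 kN.
Design strength φR_n = 0.75 × 346.9 = 260 kN.

260 kN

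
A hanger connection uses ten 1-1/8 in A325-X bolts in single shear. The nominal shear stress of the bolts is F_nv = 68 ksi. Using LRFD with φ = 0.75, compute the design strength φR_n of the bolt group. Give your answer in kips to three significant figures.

507 kips

A_b = π × 1.125² / 4 = 0.994 in².
R_n = F_nv · A_b · n · n_s = 68 × 0.994 × 10 × 1 = 675.9 kips.
Design strength φR_n = 0.75 × 675.9 = 507 kips.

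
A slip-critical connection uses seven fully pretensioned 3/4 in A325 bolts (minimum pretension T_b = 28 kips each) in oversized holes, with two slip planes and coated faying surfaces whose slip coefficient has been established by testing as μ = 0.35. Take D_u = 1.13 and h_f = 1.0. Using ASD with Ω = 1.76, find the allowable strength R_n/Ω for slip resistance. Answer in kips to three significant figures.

88.1 kips

R_n = μ · D_u · h_f · T_b · n_s · n_b = 0.35 × 1.13 × 1.0 × 28 × 2 × 7 = 155 kips.
Allowable strength R_n/Ω = 155 / 1.76 = 88.1 kips.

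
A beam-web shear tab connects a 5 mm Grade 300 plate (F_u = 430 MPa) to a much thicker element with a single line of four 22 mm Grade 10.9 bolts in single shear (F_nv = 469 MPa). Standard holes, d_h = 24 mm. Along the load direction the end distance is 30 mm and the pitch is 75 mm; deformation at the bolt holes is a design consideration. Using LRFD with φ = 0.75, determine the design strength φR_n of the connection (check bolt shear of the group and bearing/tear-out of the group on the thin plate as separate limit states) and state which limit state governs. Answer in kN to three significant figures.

Bolt shear: A_b = π·22²/4 = 380.1 mm²; R_n = 469 × 380.1 × 4 × 1 / 1000 = 713.1 kN → 0.75 × 713.1 = 535 kN.
Bearing (1.2 l_c t F_u ≤ 2.4 d t F_u): upper limit = 2.4·22·5·430 / 1000 = 113.5 kN.
  Edge l_c = 30 − 24/2 = 18 → r_n = 46.44 kN; interior l_c = 75 − 24 = 51 → r_n = 113.5 kN.
  R_n,bearing = 1·46.44 + 3·113.5 = 387 kN → 0.75 × 387 = 290 kN.
Bearing governs: 290 kN.

290 kN (bearing governs)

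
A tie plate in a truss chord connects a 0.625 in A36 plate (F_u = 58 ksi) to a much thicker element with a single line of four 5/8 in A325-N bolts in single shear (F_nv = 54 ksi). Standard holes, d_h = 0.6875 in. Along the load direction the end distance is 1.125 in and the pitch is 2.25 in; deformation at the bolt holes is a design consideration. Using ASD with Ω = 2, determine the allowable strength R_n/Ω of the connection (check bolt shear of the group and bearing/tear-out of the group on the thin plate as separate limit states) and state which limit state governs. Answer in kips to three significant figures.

Bolt shear: A_b = π·0.625²/4 = 0.3068 in²; R_n = 54 × 0.3068 × 4 × 1 = 66.27 kips → 66.27 / 2 = 33.1 kips.
Bearing (1.2 l_c t F_u ≤ 2.4 d t F_u): upper limit = 2.4·0.625·0.625·58 = 54.38 kips.
  Edge l_c = 1.125 − 0.6875/2 = 0.7812 → r_n = 33.98 kips; interior l_c = 2.25 − 0.6875 = 1.562 → r_n = 54.38 kips.
  R_n,bearing = 1·33.98 + 3·54.38 = 197.1 kips → 197.1 / 2 = 98.6 kips.
Bolt shear governs: 33.1 kips.

33.1 kips (bolt shear governs)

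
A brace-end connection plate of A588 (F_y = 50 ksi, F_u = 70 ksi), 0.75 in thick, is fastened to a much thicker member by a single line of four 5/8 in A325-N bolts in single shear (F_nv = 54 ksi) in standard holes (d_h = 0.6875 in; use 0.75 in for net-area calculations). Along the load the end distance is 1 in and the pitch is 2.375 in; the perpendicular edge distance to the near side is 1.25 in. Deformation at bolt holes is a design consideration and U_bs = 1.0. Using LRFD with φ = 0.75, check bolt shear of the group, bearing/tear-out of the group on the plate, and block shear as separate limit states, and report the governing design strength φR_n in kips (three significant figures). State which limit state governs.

49.7 kips (bolt shear governs)

Bolt shear: A_b = π·0.625²/4 = 0.3068 in²; R_n = 54 × 0.3068 × 4 × 1 = 66.27 kips → 0.75 × 66.27 = 49.7 kips.
Bearing: edge l_c = 0.6562, r_n = 41.34 kips; interior l_c = 1.688, r_n = 78.75 kips; R_n = 41.34 + 3·78.75 = 277.6 kips → 208 kips.
Block shear: A_gv = 6.094, A_nv = 4.125, A_nt = 0.6562 in²; R_n = min(0.6F_uA_nv, 0.6F_yA_gv) + U_bs·F_u·A_nt = 219.2 kips → 164 kips.
Bolt shear governs: 49.7 kips.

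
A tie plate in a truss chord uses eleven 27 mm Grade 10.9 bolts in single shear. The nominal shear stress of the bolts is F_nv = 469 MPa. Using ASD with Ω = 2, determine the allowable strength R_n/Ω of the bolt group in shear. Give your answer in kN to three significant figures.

1480 kN

A_b = π × 27² / 4 = 572.6 mm².
R_n = F_nv · A_b · n · n_s = 469 × 572.6 × 11 × 1 / 1000 = 2954 kN.
Allowable strength R_n/Ω = 2954 / 2 = 1480 kN.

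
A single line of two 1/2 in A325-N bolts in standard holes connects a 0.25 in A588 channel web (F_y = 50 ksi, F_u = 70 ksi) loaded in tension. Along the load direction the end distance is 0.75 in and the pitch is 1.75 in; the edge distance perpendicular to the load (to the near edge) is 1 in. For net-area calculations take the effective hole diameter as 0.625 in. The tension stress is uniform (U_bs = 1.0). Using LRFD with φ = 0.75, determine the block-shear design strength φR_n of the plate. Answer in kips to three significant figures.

21.3 kips

Shear plane L_v = 0.75 + 1·1.75 = 2.5 in; A_gv = 2.5 × 0.25 = 0.625 in².
A_nv = (2.5 − 1.5·0.625) × 0.25 = 0.3906 in².
A_nt = (1 − 0.5·0.625) × 0.25 = 0.1719 in².
0.6 F_u A_nv = 16.41 kips; 0.6 F_y A_gv = 18.75 kips → shear rupture governs the shear term.
R_n = 16.41 + 1.0 × 70 × 0.1719 = 28.44 kips.
Design strength φR_n = 0.75 × 28.44 = 21.3 kips.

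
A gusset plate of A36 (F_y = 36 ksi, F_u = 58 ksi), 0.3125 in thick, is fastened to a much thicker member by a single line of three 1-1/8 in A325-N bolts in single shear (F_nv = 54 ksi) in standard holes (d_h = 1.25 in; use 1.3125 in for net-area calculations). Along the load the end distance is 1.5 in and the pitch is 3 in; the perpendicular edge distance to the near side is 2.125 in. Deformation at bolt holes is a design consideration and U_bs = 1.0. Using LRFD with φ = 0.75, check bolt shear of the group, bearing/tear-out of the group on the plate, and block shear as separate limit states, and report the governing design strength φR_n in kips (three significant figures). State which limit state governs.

Bolt shear: A_b = π·1.125²/4 = 0.994 in²; R_n = 54 × 0.994 × 3 × 1 = 161 kips → 0.75 × 161 = 121 kips.
Bearing: edge l_c = 0.875, r_n = 19.03 kips; interior l_c = 1.75, r_n = 38.06 kips; R_n = 19.03 + 2·38.06 = 95.16 kips → 71.4 kips.
Block shear: A_gv = 2.344, A_nv = 1.318, A_nt = 0.459 in²; R_n = min(0.6F_uA_nv, 0.6F_yA_gv) + U_bs·F_u·A_nt = 72.5 kips → 54.4 kips.
Block shear governs: 54.4 kips.

54.4 kips (block shear governs)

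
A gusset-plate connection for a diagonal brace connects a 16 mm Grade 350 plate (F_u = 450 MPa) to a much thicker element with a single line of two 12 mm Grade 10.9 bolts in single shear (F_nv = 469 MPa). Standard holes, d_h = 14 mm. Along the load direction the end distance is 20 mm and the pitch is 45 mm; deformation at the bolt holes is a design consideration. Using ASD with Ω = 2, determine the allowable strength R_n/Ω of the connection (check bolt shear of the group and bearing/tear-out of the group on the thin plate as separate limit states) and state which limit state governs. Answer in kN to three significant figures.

53 kN (bolt shear governs)

Bolt shear: A_b = π·12²/4 = 113.1 mm²; R_n = 469 × 113.1 × 2 × 1 / 1000 = 106.1 kN → 106.1 / 2 = 53 kN.
Bearing (1.2 l_c t F_u ≤ 2.4 d t F_u): upper limit = 2.4·12·16·450 / 1000 = 207.4 kN.
  Edge l_c = 20 − 14/2 = 13 → r_n = 112.3 kN; interior l_c = 45 − 14 = 31 → r_n = 207.4 kN.
  R_n,bearing = 1·112.3 + 1·207.4 = 319.7 kN → 319.7 / 2 = 160 kN.
Bolt shear governs: 53 kN.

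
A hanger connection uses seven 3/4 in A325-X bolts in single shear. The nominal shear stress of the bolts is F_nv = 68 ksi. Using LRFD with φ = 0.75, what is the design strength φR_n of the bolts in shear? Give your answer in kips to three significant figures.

158 kips

A_b = π × 0.75² / 4 = 0.4418 in².
R_n = F_nv · A_b · n · n_s = 68 × 0.4418 × 7 × 1 = 210.3 kips.
Design strength φR_n = 0.75 × 210.3 = 158 kips.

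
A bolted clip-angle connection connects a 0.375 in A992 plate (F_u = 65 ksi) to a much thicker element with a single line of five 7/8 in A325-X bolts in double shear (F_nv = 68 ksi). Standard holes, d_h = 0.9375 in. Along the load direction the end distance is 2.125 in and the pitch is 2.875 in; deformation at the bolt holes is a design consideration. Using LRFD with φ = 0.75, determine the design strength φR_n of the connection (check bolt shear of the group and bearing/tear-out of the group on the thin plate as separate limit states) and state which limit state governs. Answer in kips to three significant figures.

Bolt shear: A_b = π·0.875²/4 = 0.6013 in²; R_n = 68 × 0.6013 × 5 × 2 = 408.9 kips → 0.75 × 408.9 = 307 kips.
Bearing (1.2 l_c t F_u ≤ 2.4 d t F_u): upper limit = 2.4·0.875·0.375·65 = 51.19 kips.
  Edge l_c = 2.125 − 0.9375/2 = 1.656 → r_n = 48.45 kips; interior l_c = 2.875 − 0.9375 = 1.938 → r_n = 51.19 kips.
  R_n,bearing = 1·48.45 + 4·51.19 = 253.2 kips → 0.75 × 253.2 = 190 kips.
Bearing governs: 190 kips.

190 kips (bearing governs)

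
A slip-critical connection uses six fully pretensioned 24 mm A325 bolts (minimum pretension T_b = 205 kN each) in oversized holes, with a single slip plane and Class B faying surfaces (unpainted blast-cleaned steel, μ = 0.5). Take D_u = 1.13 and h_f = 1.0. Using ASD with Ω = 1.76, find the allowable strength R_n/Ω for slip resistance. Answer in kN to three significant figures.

R_n = μ · D_u · h_f · T_b · n_s · n_b = 0.5 × 1.13 × 1.0 × 205 × 1 × 6 = 694.9 kN.
Allowable strength R_n/Ω = 694.9 / 1.76 = 395 kN.

395 kN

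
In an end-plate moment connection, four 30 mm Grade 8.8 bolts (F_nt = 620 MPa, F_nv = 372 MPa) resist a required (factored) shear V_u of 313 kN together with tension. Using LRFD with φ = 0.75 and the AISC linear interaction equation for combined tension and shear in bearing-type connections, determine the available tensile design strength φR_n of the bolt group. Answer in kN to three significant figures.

1190 kN

A_b = π·30²/4 = 706.9 mm²; f_rv = 313 × 1000 / (4 × 706.9) = 110.7 MPa.
F'_nt = 1.3 F_nt − (F_nt / φF_nv) f_rv = 1.3·620 − (620/(0.75·372))·110.7 = 560 MPa, capped at F_nt → F'_nt = 560 MPa.
R_n = F'_nt · A_b · n = 560 × 706.9 × 4 / 1000 = 1583 kN.
Design strength φR_n = 0.75 × 1583 = 1190 kN.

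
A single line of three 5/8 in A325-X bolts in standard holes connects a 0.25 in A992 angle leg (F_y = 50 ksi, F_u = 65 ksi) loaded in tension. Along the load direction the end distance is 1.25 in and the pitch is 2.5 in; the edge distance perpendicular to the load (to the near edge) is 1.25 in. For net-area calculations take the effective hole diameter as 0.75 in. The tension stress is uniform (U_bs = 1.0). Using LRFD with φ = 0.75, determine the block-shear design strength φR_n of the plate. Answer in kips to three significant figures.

Shear plane L_v = 1.25 + 2·2.5 = 6.25 in; A_gv = 6.25 × 0.25 = 1.562 in².
A_nv = (6.25 − 2.5·0.75) × 0.25 = 1.094 in².
A_nt = (1.25 − 0.5·0.75) × 0.25 = 0.2188 in².
0.6 F_u A_nv = 42.66 kips; 0.6 F_y A_gv = 46.88 kips → shear rupture governs the shear term.
R_n = 42.66 + 1.0 × 65 × 0.2188 = 56.88 kips.
Design strength φR_n = 0.75 × 56.88 = 42.7 kips.

42.7 kips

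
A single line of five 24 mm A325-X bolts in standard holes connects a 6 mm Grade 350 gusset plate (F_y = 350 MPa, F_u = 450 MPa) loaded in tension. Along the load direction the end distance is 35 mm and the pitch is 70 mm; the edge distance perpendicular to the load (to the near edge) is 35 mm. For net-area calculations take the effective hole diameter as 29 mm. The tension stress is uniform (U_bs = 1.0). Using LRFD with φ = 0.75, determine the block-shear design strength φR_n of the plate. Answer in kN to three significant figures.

Shear plane L_v = 35 + 4·70 = 315 mm; A_gv = 315 × 6 = 1890 mm².
A_nv = (315 − 4.5·29) × 6 = 1107 mm².
A_nt = (35 − 0.5·29) × 6 = 123 mm².
0.6 F_u A_nv = 298.9 kN; 0.6 F_y A_gv = 396.9 kN → shear rupture governs the shear term.
R_n = 298.9 + 1.0 × 450 × 123 / 1000 = 354.2 kN.
Design strength φR_n = 0.75 × 354.2 = 266 kN.

266 kN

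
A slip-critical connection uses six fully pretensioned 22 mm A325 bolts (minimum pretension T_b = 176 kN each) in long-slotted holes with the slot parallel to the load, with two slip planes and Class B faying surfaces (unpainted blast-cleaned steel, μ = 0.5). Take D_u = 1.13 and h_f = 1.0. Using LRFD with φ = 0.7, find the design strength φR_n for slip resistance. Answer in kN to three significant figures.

R_n = μ · D_u · h_f · T_b · n_s · n_b = 0.5 × 1.13 × 1.0 × 176 × 2 × 6 = 1193 kN.
Design strength φR_n = 0.7 × 1193 = 835 kN.

835 kN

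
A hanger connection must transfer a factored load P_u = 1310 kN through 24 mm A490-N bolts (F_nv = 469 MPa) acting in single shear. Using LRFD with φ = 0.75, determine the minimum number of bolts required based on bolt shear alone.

9 bolts

A_b = π·24²/4 = 452.4 mm².
Per-bolt design strength φR_n = 0.75 × 469 × 452.4 × 1 / 1000 = 159.1 kN.
n ≥ 1310 / 159.1 = 8.232 → use 9 bolts.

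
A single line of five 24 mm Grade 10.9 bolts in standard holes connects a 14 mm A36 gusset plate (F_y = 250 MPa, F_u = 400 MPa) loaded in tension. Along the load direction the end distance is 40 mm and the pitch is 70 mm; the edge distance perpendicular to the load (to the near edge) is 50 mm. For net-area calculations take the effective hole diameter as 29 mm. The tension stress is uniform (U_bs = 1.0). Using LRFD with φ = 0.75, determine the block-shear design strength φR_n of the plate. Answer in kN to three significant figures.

Shear plane L_v = 40 + 4·70 = 320 mm; A_gv = 320 × 14 = 4480 mm².
A_nv = (320 − 4.5·29) × 14 = 2653 mm².
A_nt = (50 − 0.5·29) × 14 = 497 mm².
0.6 F_u A_nv = 636.7 kN; 0.6 F_y A_gv = 672 kN → shear rupture governs the shear term.
R_n = 636.7 + 1.0 × 400 × 497 / 1000 = 835.5 kN.
Design strength φR_n = 0.75 × 835.5 = 627 kN.

627 kN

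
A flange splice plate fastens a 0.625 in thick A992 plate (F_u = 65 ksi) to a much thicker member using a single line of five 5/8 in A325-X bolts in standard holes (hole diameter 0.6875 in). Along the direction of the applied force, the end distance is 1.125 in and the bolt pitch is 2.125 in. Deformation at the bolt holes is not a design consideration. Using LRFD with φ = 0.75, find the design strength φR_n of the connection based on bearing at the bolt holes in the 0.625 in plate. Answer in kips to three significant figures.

264 kips

Per bolt r_n = 1.5 l_c t F_u ≤ 3.0 d t F_u; upper limit = 3.0 × 0.625 × 0.625 × 65 = 76.17 kips.
Edge bolt: l_c = 1.125 − 0.6875/2 = 0.7812 in → 1.5 × 0.7812 × 0.625 × 65 = 47.61 → r_n = 47.61 kips.
Interior bolts: l_c = 2.125 − 0.6875 = 1.438 in → 1.5 × 1.438 × 0.625 × 65 = 87.6 → r_n = 76.17 kips.
R_n = 1 × 47.61 + 4 × 76.17 = 352.3 kips.
Design strength φR_n = 0.75 × 352.3 = 264 kips.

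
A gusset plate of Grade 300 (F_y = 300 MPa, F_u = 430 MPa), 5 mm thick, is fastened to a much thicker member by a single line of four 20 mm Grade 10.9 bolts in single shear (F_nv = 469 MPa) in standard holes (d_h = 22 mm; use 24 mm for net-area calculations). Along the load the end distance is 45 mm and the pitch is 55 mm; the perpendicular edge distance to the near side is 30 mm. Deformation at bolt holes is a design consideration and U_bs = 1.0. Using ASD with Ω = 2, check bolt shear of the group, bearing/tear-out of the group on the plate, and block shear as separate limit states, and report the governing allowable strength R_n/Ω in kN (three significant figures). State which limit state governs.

101 kN (block shear governs)

Bolt shear: A_b = π·20²/4 = 314.2 mm²; R_n = 469 × 314.2 × 4 × 1 / 1000 = 589.4 kN → 589.4 / 2 = 295 kN.
Bearing: edge l_c = 34, r_n = 87.72 kN; interior l_c = 33, r_n = 85.14 kN; R_n = 87.72 + 3·85.14 = 343.1 kN → 172 kN.
Block shear: A_gv = 1050, A_nv = 630, A_nt = 90 mm²; R_n = min(0.6F_uA_nv, 0.6F_yA_gv) + U_bs·F_u·A_nt = 201.2 kN → 101 kN.
Block shear governs: 101 kN.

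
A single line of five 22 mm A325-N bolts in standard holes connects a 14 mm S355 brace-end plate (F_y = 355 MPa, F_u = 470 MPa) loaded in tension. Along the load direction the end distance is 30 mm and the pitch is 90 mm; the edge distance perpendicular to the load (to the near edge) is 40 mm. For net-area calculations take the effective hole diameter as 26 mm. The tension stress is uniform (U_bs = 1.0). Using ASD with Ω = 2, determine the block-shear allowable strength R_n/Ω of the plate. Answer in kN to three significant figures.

628 kN

Shear plane L_v = 30 + 4·90 = 390 mm; A_gv = 390 × 14 = 5460 mm².
A_nv = (390 − 4.5·26) × 14 = 3822 mm².
A_nt = (40 − 0.5·26) × 14 = 378 mm².
0.6 F_u A_nv = 1078 kN; 0.6 F_y A_gv = 1163 kN → shear rupture governs the shear term.
R_n = 1078 + 1.0 × 470 × 378 / 1000 = 1255 kN.
Allowable strength R_n/Ω = 1255 / 2 = 628 kN.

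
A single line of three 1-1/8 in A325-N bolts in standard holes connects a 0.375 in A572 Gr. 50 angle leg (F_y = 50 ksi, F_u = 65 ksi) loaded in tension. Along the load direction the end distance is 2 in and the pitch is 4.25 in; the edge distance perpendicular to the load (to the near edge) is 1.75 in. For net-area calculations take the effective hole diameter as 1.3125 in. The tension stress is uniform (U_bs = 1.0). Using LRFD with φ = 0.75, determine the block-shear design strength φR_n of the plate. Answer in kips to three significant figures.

99.2 kips

Shear plane L_v = 2 + 2·4.25 = 10.5 in; A_gv = 10.5 × 0.375 = 3.938 in².
A_nv = (10.5 − 2.5·1.3125) × 0.375 = 2.707 in².
A_nt = (1.75 − 0.5·1.3125) × 0.375 = 0.4102 in².
0.6 F_u A_nv = 105.6 kips; 0.6 F_y A_gv = 118.1 kips → shear rupture governs the shear term.
R_n = 105.6 + 1.0 × 65 × 0.4102 = 132.2 kips.
Design strength φR_n = 0.75 × 132.2 = 99.2 kips.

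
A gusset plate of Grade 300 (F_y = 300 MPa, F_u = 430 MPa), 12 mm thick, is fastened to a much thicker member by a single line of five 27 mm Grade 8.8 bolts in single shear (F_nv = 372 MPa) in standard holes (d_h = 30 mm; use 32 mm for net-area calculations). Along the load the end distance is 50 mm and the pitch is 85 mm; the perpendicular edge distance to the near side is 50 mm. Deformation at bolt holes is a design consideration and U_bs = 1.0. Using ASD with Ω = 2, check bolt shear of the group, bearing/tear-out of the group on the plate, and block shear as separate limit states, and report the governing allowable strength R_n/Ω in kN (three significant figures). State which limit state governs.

469 kN (block shear governs)

Bolt shear: A_b = π·27²/4 = 572.6 mm²; R_n = 372 × 572.6 × 5 × 1 / 1000 = 1065 kN → 1065 / 2 = 532 kN.
Bearing: edge l_c = 35, r_n = 216.7 kN; interior l_c = 55, r_n = 334.4 kN; R_n = 216.7 + 4·334.4 = 1554 kN → 777 kN.
Block shear: A_gv = 4680, A_nv = 2952, A_nt = 408 mm²; R_n = min(0.6F_uA_nv, 0.6F_yA_gv) + U_bs·F_u·A_nt = 937.1 kN → 469 kN.
Block shear governs: 469 kN.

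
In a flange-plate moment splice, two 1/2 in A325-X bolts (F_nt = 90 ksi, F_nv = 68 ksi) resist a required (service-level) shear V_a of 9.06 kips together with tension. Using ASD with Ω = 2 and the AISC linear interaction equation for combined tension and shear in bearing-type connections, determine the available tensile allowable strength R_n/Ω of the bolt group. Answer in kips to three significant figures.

11 kips

A_b = π·0.5²/4 = 0.1963 in²; f_rv = 9.06 / (2 × 0.1963) = 23.07 ksi.
F'_nt = 1.3 F_nt − (Ω F_nt / F_nv) f_rv = 1.3·90 − (2·90/68)·23.07 = 55.93 ksi, capped at F_nt → F'_nt = 55.93 ksi.
R_n = F'_nt · A_b · n = 55.93 × 0.1963 × 2 = 21.96 kips.
Allowable strength R_n/Ω = 21.96 / 2 = 11 kips.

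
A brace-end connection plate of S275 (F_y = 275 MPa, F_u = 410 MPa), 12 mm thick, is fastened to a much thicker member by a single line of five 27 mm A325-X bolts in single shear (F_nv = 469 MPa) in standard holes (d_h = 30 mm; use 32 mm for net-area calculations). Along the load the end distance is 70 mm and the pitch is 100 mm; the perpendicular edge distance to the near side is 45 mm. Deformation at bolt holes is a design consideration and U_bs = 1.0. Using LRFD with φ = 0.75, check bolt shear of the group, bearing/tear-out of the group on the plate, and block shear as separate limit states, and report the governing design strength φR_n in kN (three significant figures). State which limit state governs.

805 kN (block shear governs)

Bolt shear: A_b = π·27²/4 = 572.6 mm²; R_n = 469 × 572.6 × 5 × 1 / 1000 = 1343 kN → 0.75 × 1343 = 1010 kN.
Bearing: edge l_c = 55, r_n = 318.8 kN; interior l_c = 70, r_n = 318.8 kN; R_n = 318.8 + 4·318.8 = 1594 kN → 1200 kN.
Block shear: A_gv = 5640, A_nv = 3912, A_nt = 348 mm²; R_n = min(0.6F_uA_nv, 0.6F_yA_gv) + U_bs·F_u·A_nt = 1073 kN → 805 kN.
Block shear governs: 805 kN.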